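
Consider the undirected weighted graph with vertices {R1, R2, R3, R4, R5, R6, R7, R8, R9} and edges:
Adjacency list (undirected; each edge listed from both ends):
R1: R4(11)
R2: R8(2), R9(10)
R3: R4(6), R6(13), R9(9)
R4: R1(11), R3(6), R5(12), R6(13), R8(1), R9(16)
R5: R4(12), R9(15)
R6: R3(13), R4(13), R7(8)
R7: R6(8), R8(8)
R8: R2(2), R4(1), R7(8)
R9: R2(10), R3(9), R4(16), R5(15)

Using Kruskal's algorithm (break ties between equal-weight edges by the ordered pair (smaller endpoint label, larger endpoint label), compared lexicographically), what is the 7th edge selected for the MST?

R1-R4

Kruskal: consider edges lightest-first.
R4–R8 (1): add — endpoints in different components.
R2–R8 (2): add — endpoints in different components.
R3–R4 (6): add — endpoints in different components.
R6–R7 (8): add — endpoints in different components.
R7–R8 (8): add — endpoints in different components.
R3–R9 (9): add — endpoints in different components.
R2–R9 (10): skip — R9 and R2 already connected.
R1–R4 (11): add — endpoints in different components.
R4–R5 (12): add — endpoints in different components.
The 7th edge added is R1–R4.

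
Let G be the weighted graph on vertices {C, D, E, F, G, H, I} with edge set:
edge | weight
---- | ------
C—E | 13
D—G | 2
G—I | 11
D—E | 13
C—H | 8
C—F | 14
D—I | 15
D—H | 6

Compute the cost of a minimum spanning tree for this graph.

54

Grow the tree from C using Prim:
Step 1: frontier [C—H 8, C—E 13, C—F 14] → take C—H (8); add H.
Step 2: frontier [C—E 13, C—F 14, D—H 6] → take D—H (6); add D.
Step 3: frontier [C—E 13, C—F 14, D—G 2, D—E 13, D—I 15] → take D—G (2); add G.
Step 4: frontier [C—E 13, C—F 14, D—E 13, D—I 15, G—I 11] → take G—I (11); add I.
Step 5: frontier [C—E 13, C—F 14, D—E 13] → take C—E (13); add E.
Step 6: frontier [C—F 14] → take C—F (14); add F.
MST edges: C—H, D—H, D—G, G—I, C—E, C—F; total weight 8+6+2+11+13+14 = 54.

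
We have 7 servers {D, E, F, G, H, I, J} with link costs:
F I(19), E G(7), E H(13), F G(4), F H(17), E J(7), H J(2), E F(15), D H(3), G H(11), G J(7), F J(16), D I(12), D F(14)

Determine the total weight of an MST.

35

Kruskal's algorithm — process edges by increasing weight (ties by edge label):
H J (2): add — endpoints in different components.
D H (3): add — endpoints in different components.
F G (4): add — endpoints in different components.
E G (7): add — endpoints in different components.
E J (7): add — endpoints in different components.
G J (7): skip — G and J already connected.
G H (11): skip — G and H already connected.
D I (12): add — endpoints in different components.
MST edges: H J, D H, F G, E G, E J, D I; total weight 2+3+4+7+7+12 = 35.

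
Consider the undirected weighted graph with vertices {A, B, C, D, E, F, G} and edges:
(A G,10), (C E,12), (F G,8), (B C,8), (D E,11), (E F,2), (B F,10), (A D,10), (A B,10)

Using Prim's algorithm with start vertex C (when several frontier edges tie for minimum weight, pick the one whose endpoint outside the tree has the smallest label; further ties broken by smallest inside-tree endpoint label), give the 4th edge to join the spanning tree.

B-F

Prim, starting at C.
Step 1: cheapest edge leaving the tree is B C (8); add B.
Step 2: cheapest edge leaving the tree is A B (10); add A.
Step 3: cheapest edge leaving the tree is A D (10); add D.
Step 4: cheapest edge leaving the tree is B F (10); add F.
Step 5: cheapest edge leaving the tree is E F (2); add E.
Step 6: cheapest edge leaving the tree is F G (8); add G.
The 4th edge added is B F.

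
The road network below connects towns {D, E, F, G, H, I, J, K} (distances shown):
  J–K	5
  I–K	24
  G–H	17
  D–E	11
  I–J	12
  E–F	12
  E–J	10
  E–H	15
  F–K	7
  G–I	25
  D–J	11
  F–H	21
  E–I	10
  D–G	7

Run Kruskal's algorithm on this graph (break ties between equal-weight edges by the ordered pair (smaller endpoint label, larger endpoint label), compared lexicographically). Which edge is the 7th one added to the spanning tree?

E-H

Kruskal: consider edges lightest-first.
J–K (5): add — endpoints in different components.
D–G (7): add — endpoints in different components.
F–K (7): add — endpoints in different components.
E–I (10): add — endpoints in different components.
E–J (10): add — endpoints in different components.
D–E (11): add — endpoints in different components.
D–J (11): skip — D and J already connected.
E–F (12): skip — E and F already connected.
I–J (12): skip — I and J already connected.
E–H (15): add — endpoints in different components.
The 7th edge added is E–H.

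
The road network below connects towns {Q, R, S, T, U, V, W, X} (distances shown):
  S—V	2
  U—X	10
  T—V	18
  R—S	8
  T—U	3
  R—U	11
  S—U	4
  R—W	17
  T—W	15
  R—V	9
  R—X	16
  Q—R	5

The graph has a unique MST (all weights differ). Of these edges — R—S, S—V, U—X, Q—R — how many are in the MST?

4

Kruskal: consider edges lightest-first.
S—V (2): add — endpoints in different components.
T—U (3): add — endpoints in different components.
S—U (4): add — endpoints in different components.
Q—R (5): add — endpoints in different components.
R—S (8): add — endpoints in different components.
R—V (9): skip — V and R already connected.
U—X (10): add — endpoints in different components.
R—U (11): skip — R and U already connected.
T—W (15): add — endpoints in different components.
MST edge set: {S—V, T—U, S—U, Q—R, R—S, U—X, T—W}.
Of the listed edges, {R—S, S—V, U—X, Q—R} are in the MST → 4.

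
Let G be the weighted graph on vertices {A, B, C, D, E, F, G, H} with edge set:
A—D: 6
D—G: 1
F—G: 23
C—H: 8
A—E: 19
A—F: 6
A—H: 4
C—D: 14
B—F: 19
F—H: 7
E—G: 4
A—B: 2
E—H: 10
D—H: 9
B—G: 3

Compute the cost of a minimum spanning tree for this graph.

Sort edges by weight, then run Kruskal:
D—G (1): add — endpoints in different components.
A—B (2): add — endpoints in different components.
B—G (3): add — endpoints in different components.
A—H (4): add — endpoints in different components.
E—G (4): add — endpoints in different components.
A—D (6): skip — A and D already connected.
A—F (6): add — endpoints in different components.
F—H (7): skip — F and H already connected.
C—H (8): add — endpoints in different components.
MST edges: D—G, A—B, B—G, A—H, E—G, A—F, C—H; total weight 1+2+3+4+4+6+8 = 28.

28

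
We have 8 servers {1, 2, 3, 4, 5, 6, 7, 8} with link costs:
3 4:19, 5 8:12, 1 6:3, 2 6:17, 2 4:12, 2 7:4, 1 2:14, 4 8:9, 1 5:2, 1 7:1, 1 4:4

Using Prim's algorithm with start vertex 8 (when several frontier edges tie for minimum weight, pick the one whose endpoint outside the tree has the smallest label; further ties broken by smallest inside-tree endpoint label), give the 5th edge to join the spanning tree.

1-6

Prim, starting at 8.
Step 1: cheapest edge leaving the tree is 4 8 (9); add 4.
Step 2: cheapest edge leaving the tree is 1 4 (4); add 1.
Step 3: cheapest edge leaving the tree is 1 7 (1); add 7.
Step 4: cheapest edge leaving the tree is 1 5 (2); add 5.
Step 5: cheapest edge leaving the tree is 1 6 (3); add 6.
Step 6: cheapest edge leaving the tree is 2 7 (4); add 2.
Step 7: cheapest edge leaving the tree is 3 4 (19); add 3.
The 5th edge added is 1 6.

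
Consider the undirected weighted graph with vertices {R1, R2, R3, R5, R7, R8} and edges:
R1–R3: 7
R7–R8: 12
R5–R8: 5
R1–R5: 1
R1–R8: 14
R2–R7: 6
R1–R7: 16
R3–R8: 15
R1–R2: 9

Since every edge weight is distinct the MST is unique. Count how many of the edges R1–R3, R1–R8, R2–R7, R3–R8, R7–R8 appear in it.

2

Kruskal's algorithm — process edges by increasing weight (ties by edge label):
R1–R5 (1): add — endpoints in different components.
R5–R8 (5): add — endpoints in different components.
R2–R7 (6): add — endpoints in different components.
R1–R3 (7): add — endpoints in different components.
R1–R2 (9): add — endpoints in different components.
MST edge set: {R1–R5, R5–R8, R2–R7, R1–R3, R1–R2}.
Of the listed edges, {R1–R3, R2–R7} are in the MST → 2.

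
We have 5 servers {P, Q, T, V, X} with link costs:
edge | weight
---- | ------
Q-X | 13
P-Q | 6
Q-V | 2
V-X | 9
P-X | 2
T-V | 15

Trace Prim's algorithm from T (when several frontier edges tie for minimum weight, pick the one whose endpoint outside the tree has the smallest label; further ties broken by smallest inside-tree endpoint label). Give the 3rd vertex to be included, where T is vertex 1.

Prim's algorithm from T:
Step 1: cheapest edge leaving the tree is T-V (15); add V.
Step 2: cheapest edge leaving the tree is Q-V (2); add Q.
Step 3: cheapest edge leaving the tree is P-Q (6); add P.
Step 4: cheapest edge leaving the tree is P-X (2); add X.
Vertex order: T, V, Q, P, X. The 3rd vertex is Q.

Q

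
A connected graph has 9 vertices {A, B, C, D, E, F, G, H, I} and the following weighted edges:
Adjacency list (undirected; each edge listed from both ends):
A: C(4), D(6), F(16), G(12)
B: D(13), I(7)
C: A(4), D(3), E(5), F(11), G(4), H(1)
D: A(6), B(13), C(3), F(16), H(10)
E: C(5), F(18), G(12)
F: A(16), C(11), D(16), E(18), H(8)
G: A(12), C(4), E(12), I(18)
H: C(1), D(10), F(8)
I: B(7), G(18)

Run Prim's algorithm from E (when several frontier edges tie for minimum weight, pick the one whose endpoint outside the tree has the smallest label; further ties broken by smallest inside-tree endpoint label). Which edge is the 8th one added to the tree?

Prim's algorithm from E:
Step 1: cheapest edge leaving the tree is C–E (5); add C.
Step 2: cheapest edge leaving the tree is C–H (1); add H.
Step 3: cheapest edge leaving the tree is C–D (3); add D.
Step 4: cheapest edge leaving the tree is A–C (4); add A.
Step 5: cheapest edge leaving the tree is C–G (4); add G.
Step 6: cheapest edge leaving the tree is F–H (8); add F.
Step 7: cheapest edge leaving the tree is B–D (13); add B.
Step 8: cheapest edge leaving the tree is B–I (7); add I.
The 8th edge added is B–I.

B-I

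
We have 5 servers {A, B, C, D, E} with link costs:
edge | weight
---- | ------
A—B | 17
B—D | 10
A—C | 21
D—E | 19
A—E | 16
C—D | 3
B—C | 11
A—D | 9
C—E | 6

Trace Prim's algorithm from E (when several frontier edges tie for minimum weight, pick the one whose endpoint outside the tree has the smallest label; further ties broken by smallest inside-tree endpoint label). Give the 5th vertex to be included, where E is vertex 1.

Prim's algorithm from E:
Step 1: frontier [C—E 6, A—E 16, D—E 19] → take C—E (6); add C.
Step 2: frontier [C—D 3, B—C 11, A—C 21, A—E 16, D—E 19] → take C—D (3); add D.
Step 3: frontier [B—C 11, A—C 21, A—D 9, B—D 10, A—E 16] → take A—D (9); add A.
Step 4: frontier [A—B 17, B—C 11, B—D 10] → take B—D (10); add B.
Vertex order: E, C, D, A, B. The 5th vertex is B.

B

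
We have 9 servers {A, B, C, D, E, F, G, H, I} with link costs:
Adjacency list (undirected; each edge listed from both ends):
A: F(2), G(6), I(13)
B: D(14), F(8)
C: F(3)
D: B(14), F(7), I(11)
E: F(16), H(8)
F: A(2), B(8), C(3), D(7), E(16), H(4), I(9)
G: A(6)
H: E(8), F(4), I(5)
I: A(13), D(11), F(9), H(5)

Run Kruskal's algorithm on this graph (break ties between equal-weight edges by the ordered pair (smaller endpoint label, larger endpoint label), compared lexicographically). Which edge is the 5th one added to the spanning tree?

A-G

Sort edges by weight, then run Kruskal:
A-F (2): add — endpoints in different components.
C-F (3): add — endpoints in different components.
F-H (4): add — endpoints in different components.
H-I (5): add — endpoints in different components.
A-G (6): add — endpoints in different components.
D-F (7): add — endpoints in different components.
B-F (8): add — endpoints in different components.
E-H (8): add — endpoints in different components.
The 5th edge added is A-G.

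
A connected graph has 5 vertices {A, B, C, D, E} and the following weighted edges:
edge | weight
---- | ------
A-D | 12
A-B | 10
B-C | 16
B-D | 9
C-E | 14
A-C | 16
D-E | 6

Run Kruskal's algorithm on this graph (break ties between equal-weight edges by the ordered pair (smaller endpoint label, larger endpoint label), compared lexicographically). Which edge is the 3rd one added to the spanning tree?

Kruskal: consider edges lightest-first.
D-E (6): add. Components now {A} {B} {C} {D,E}
B-D (9): add. Components now {A} {B,D,E} {C}
A-B (10): add. Components now {A,B,D,E} {C}
A-D (12): skip — A and D already connected.
C-E (14): add. Components now {A,B,C,D,E}
The 3rd edge added is A-B.

A-B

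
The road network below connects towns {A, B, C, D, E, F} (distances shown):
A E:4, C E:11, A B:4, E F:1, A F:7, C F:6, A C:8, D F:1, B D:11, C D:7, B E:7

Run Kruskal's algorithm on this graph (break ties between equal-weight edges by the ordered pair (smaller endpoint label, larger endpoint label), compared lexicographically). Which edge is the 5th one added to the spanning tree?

Kruskal's algorithm — process edges by increasing weight (ties by edge label):
D F (1): add — endpoints in different components.
E F (1): add — endpoints in different components.
A B (4): add — endpoints in different components.
A E (4): add — endpoints in different components.
C F (6): add — endpoints in different components.
The 5th edge added is C F.

C-F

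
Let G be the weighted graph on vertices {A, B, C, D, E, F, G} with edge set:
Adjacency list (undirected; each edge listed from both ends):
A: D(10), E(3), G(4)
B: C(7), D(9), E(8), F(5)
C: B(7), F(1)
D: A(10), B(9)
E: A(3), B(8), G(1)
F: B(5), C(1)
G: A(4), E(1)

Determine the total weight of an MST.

27

Kruskal: consider edges lightest-first.
C F (1): add. Components now {A} {B} {C,F} {D} {E} {G}
E G (1): add. Components now {A} {B} {C,F} {D} {E,G}
A E (3): add. Components now {A,E,G} {B} {C,F} {D}
A G (4): skip — A and G already connected.
B F (5): add. Components now {A,E,G} {B,C,F} {D}
B C (7): skip — B and C already connected.
B E (8): add. Components now {A,B,C,E,F,G} {D}
B D (9): add. Components now {A,B,C,D,E,F,G}
MST edges: C F, E G, A E, B F, B E, B D; total weight 1+1+3+5+8+9 = 27.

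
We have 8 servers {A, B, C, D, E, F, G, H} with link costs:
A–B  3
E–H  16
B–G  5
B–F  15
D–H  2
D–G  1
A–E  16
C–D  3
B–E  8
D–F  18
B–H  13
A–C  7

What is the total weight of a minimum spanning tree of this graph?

Grow the tree from G using Prim:
Step 1: frontier [D–G 1, B–G 5] → take D–G (1); add D.
Step 2: frontier [D–H 2, C–D 3, D–F 18, B–G 5] → take D–H (2); add H.
Step 3: frontier [C–D 3, D–F 18, B–G 5, B–H 13, E–H 16] → take C–D (3); add C.
Step 4: frontier [A–C 7, D–F 18, B–G 5, B–H 13, E–H 16] → take B–G (5); add B.
Step 5: frontier [A–B 3, B–E 8, B–F 15, A–C 7, D–F 18, E–H 16] → take A–B (3); add A.
Step 6: frontier [A–E 16, B–E 8, B–F 15, D–F 18, E–H 16] → take B–E (8); add E.
Step 7: frontier [B–F 15, D–F 18] → take B–F (15); add F.
MST edges: D–G, D–H, C–D, B–G, A–B, B–E, B–F; total weight 1+2+3+5+3+8+15 = 37.

37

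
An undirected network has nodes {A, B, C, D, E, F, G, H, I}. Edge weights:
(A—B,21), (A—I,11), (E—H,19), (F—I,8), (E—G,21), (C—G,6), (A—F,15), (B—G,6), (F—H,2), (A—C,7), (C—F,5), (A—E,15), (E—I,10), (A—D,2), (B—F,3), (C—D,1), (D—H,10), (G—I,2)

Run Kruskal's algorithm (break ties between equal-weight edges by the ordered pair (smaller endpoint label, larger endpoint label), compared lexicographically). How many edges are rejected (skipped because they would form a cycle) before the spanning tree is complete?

4

Kruskal: consider edges lightest-first.
C—D (1): add — endpoints in different components.
A—D (2): add — endpoints in different components.
F—H (2): add — endpoints in different components.
G—I (2): add — endpoints in different components.
B—F (3): add — endpoints in different components.
C—F (5): add — endpoints in different components.
B—G (6): add — endpoints in different components.
C—G (6): skip — C and G already connected.
A—C (7): skip — A and C already connected.
F—I (8): skip — F and I already connected.
D—H (10): skip — D and H already connected.
E—I (10): add — endpoints in different components.
Edges rejected before the tree was complete: 4.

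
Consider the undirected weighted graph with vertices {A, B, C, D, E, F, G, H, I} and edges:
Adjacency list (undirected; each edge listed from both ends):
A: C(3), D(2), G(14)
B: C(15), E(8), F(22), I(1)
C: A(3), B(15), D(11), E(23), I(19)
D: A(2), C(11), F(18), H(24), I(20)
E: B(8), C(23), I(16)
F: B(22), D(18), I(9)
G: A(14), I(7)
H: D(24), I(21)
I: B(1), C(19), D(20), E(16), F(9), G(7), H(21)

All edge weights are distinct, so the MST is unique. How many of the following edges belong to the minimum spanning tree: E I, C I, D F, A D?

1

Kruskal's algorithm — process edges by increasing weight (ties by edge label):
B I (1): add — endpoints in different components.
A D (2): add — endpoints in different components.
A C (3): add — endpoints in different components.
G I (7): add — endpoints in different components.
B E (8): add — endpoints in different components.
F I (9): add — endpoints in different components.
C D (11): skip — C and D already connected.
A G (14): add — endpoints in different components.
B C (15): skip — B and C already connected.
E I (16): skip — E and I already connected.
D F (18): skip — D and F already connected.
C I (19): skip — C and I already connected.
D I (20): skip — D and I already connected.
H I (21): add — endpoints in different components.
MST edge set: {B I, A D, A C, G I, B E, F I, A G, H I}.
Of the listed edges, {A D} are in the MST → 1.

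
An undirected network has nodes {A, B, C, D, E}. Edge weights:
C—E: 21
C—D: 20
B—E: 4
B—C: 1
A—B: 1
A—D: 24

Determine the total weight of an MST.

Sort edges by weight, then run Kruskal:
A—B (1): add — endpoints in different components.
B—C (1): add — endpoints in different components.
B—E (4): add — endpoints in different components.
C—D (20): add — endpoints in different components.
MST edges: A—B, B—C, B—E, C—D; total weight 1+1+4+20 = 26.

26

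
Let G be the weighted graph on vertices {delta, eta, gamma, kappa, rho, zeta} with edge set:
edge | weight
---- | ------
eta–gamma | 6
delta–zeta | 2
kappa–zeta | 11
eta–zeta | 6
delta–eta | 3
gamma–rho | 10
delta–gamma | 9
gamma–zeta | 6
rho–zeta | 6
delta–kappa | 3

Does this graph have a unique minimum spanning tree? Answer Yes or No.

No

Kruskal's algorithm — process edges by increasing weight (ties by edge label):
delta–zeta (2): add. Components now {gamma} {rho} {delta,zeta} {kappa} {eta}
delta–eta (3): add. Components now {gamma} {rho} {delta,eta,zeta} {kappa}
delta–kappa (3): add. Components now {gamma} {rho} {delta,eta,kappa,zeta}
eta–gamma (6): add. Components now {delta,eta,gamma,kappa,zeta} {rho}
eta–zeta (6): skip — zeta and eta already connected.
gamma–zeta (6): skip — gamma and zeta already connected.
rho–zeta (6): add. Components now {delta,eta,gamma,kappa,rho,zeta}
Non-tree edge gamma–zeta has weight 6, equal to the heaviest edge on its tree cycle — swapping gives another MST of the same weight. Not unique.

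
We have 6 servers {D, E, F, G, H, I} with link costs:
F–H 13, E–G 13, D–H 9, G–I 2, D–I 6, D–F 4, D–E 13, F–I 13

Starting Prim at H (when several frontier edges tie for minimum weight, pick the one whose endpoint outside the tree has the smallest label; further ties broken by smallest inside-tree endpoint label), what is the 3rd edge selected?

Grow the tree from H using Prim:
Step 1: cheapest edge leaving the tree is D–H (9); add D.
Step 2: cheapest edge leaving the tree is D–F (4); add F.
Step 3: cheapest edge leaving the tree is D–I (6); add I.
Step 4: cheapest edge leaving the tree is G–I (2); add G.
Step 5: cheapest edge leaving the tree is D–E (13); add E.
The 3rd edge added is D–I.

D-I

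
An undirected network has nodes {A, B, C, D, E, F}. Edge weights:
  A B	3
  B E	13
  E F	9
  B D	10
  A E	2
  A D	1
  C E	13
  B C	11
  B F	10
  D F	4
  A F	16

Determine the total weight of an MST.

Kruskal's algorithm — process edges by increasing weight (ties by edge label):
A D (1): add. Components now {A,D} {B} {C} {E} {F}
A E (2): add. Components now {A,D,E} {B} {C} {F}
A B (3): add. Components now {A,B,D,E} {C} {F}
D F (4): add. Components now {A,B,D,E,F} {C}
E F (9): skip — E and F already connected.
B D (10): skip — B and D already connected.
B F (10): skip — B and F already connected.
B C (11): add. Components now {A,B,C,D,E,F}
MST edges: A D, A E, A B, D F, B C; total weight 1+2+3+4+11 = 21.

21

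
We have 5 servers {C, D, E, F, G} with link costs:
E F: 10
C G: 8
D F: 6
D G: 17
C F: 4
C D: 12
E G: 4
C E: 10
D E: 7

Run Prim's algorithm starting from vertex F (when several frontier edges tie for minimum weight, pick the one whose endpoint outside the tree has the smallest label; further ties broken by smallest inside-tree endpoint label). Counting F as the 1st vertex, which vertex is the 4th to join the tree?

E

Grow the tree from F using Prim:
Step 1: cheapest edge leaving the tree is C F (4); add C.
Step 2: cheapest edge leaving the tree is D F (6); add D.
Step 3: cheapest edge leaving the tree is D E (7); add E.
Step 4: cheapest edge leaving the tree is E G (4); add G.
Vertex order: F, C, D, E, G. The 4th vertex is E.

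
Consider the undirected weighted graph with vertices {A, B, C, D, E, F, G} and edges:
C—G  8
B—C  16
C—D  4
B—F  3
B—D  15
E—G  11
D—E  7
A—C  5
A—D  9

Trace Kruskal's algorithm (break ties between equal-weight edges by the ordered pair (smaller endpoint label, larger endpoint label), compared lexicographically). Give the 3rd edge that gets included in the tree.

Kruskal's algorithm — process edges by increasing weight (ties by edge label):
B—F (3): add — endpoints in different components.
C—D (4): add — endpoints in different components.
A—C (5): add — endpoints in different components.
D—E (7): add — endpoints in different components.
C—G (8): add — endpoints in different components.
A—D (9): skip — A and D already connected.
E—G (11): skip — E and G already connected.
B—D (15): add — endpoints in different components.
The 3rd edge added is A—C.

A-C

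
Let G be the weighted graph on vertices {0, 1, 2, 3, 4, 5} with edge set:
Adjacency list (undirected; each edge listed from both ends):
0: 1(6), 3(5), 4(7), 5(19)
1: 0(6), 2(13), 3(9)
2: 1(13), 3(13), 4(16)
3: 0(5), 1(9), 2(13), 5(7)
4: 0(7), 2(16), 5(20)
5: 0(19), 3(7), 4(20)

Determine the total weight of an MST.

38

Kruskal: consider edges lightest-first.
0-3 (5): add. Components now {0,3} {1} {2} {4} {5}
0-1 (6): add. Components now {0,1,3} {2} {4} {5}
0-4 (7): add. Components now {0,1,3,4} {2} {5}
3-5 (7): add. Components now {0,1,3,4,5} {2}
1-3 (9): skip — 1 and 3 already connected.
1-2 (13): add. Components now {0,1,2,3,4,5}
MST edges: 0-3, 0-1, 0-4, 3-5, 1-2; total weight 5+6+7+7+13 = 38.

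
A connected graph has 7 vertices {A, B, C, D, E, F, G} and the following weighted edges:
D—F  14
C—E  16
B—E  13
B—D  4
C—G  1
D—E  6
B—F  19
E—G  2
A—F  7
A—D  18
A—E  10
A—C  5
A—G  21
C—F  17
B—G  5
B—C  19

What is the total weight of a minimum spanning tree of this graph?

Sort edges by weight, then run Kruskal:
C—G (1): add. Components now {A} {B} {C,G} {D} {E} {F}
E—G (2): add. Components now {A} {B} {C,E,G} {D} {F}
B—D (4): add. Components now {A} {B,D} {C,E,G} {F}
A—C (5): add. Components now {A,C,E,G} {B,D} {F}
B—G (5): add. Components now {A,B,C,D,E,G} {F}
D—E (6): skip — D and E already connected.
A—F (7): add. Components now {A,B,C,D,E,F,G}
MST edges: C—G, E—G, B—D, A—C, B—G, A—F; total weight 1+2+4+5+5+7 = 24.

24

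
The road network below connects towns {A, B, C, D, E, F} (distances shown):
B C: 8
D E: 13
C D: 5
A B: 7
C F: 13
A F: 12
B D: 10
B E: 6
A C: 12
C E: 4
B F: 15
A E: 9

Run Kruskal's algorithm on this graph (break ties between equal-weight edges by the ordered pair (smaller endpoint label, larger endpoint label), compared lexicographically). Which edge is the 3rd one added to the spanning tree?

B-E

Kruskal's algorithm — process edges by increasing weight (ties by edge label):
C E (4): add. Components now {A} {B} {C,E} {D} {F}
C D (5): add. Components now {A} {B} {C,D,E} {F}
B E (6): add. Components now {A} {B,C,D,E} {F}
A B (7): add. Components now {A,B,C,D,E} {F}
B C (8): skip — B and C already connected.
A E (9): skip — A and E already connected.
B D (10): skip — B and D already connected.
A C (12): skip — A and C already connected.
A F (12): add. Components now {A,B,C,D,E,F}
The 3rd edge added is B E.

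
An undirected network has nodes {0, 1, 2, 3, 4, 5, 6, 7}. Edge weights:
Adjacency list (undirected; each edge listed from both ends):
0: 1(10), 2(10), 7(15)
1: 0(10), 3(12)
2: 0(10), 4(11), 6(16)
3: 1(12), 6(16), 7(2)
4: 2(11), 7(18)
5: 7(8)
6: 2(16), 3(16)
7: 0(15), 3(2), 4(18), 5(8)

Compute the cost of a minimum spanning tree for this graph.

Kruskal: consider edges lightest-first.
3 7 (2): add — endpoints in different components.
5 7 (8): add — endpoints in different components.
0 1 (10): add — endpoints in different components.
0 2 (10): add — endpoints in different components.
2 4 (11): add — endpoints in different components.
1 3 (12): add — endpoints in different components.
0 7 (15): skip — 0 and 7 already connected.
2 6 (16): add — endpoints in different components.
MST edges: 3 7, 5 7, 0 1, 0 2, 2 4, 1 3, 2 6; total weight 2+8+10+10+11+12+16 = 69.

69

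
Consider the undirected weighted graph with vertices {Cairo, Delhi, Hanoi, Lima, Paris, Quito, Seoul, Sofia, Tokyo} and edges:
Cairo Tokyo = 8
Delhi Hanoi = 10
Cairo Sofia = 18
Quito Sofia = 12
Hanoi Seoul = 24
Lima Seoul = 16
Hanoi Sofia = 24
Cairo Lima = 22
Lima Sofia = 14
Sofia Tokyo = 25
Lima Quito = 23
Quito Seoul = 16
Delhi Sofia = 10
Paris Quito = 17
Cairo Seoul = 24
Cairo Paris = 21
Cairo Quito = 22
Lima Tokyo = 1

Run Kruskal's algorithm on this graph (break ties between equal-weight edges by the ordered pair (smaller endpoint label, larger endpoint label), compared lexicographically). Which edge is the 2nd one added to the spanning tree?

Cairo-Tokyo

Sort edges by weight, then run Kruskal:
Lima Tokyo (1): add — endpoints in different components.
Cairo Tokyo (8): add — endpoints in different components.
Delhi Hanoi (10): add — endpoints in different components.
Delhi Sofia (10): add — endpoints in different components.
Quito Sofia (12): add — endpoints in different components.
Lima Sofia (14): add — endpoints in different components.
Lima Seoul (16): add — endpoints in different components.
Quito Seoul (16): skip — Seoul and Quito already connected.
Paris Quito (17): add — endpoints in different components.
The 2nd edge added is Cairo Tokyo.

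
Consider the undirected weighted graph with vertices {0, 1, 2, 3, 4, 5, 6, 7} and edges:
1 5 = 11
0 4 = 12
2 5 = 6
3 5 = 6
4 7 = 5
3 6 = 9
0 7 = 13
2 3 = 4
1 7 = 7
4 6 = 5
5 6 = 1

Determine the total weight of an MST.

Kruskal's algorithm — process edges by increasing weight (ties by edge label):
5 6 (1): add — endpoints in different components.
2 3 (4): add — endpoints in different components.
4 6 (5): add — endpoints in different components.
4 7 (5): add — endpoints in different components.
2 5 (6): add — endpoints in different components.
3 5 (6): skip — 3 and 5 already connected.
1 7 (7): add — endpoints in different components.
3 6 (9): skip — 3 and 6 already connected.
1 5 (11): skip — 1 and 5 already connected.
0 4 (12): add — endpoints in different components.
MST edges: 5 6, 2 3, 4 6, 4 7, 2 5, 1 7, 0 4; total weight 1+4+5+5+6+7+12 = 40.

40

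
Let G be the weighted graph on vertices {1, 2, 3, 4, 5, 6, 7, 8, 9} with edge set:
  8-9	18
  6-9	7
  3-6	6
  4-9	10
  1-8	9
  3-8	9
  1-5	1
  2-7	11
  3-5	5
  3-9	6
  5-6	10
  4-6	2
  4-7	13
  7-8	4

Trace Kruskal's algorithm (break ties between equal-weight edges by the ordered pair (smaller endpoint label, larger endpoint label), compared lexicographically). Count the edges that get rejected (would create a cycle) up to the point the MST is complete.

Sort edges by weight, then run Kruskal:
1-5 (1): add — endpoints in different components.
4-6 (2): add — endpoints in different components.
7-8 (4): add — endpoints in different components.
3-5 (5): add — endpoints in different components.
3-6 (6): add — endpoints in different components.
3-9 (6): add — endpoints in different components.
6-9 (7): skip — 6 and 9 already connected.
1-8 (9): add — endpoints in different components.
3-8 (9): skip — 3 and 8 already connected.
4-9 (10): skip — 4 and 9 already connected.
5-6 (10): skip — 5 and 6 already connected.
2-7 (11): add — endpoints in different components.
Edges rejected before the tree was complete: 4.

4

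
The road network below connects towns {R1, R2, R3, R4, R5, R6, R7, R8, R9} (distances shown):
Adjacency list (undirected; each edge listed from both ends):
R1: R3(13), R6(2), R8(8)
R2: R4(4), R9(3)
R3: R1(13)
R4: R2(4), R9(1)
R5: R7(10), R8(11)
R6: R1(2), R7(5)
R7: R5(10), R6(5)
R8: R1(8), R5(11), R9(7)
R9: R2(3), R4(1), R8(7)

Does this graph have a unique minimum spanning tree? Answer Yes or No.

Sort edges by weight, then run Kruskal:
R4—R9 (1): add — endpoints in different components.
R1—R6 (2): add — endpoints in different components.
R2—R9 (3): add — endpoints in different components.
R2—R4 (4): skip — R2 and R4 already connected.
R6—R7 (5): add — endpoints in different components.
R8—R9 (7): add — endpoints in different components.
R1—R8 (8): add — endpoints in different components.
R5—R7 (10): add — endpoints in different components.
R5—R8 (11): skip — R5 and R8 already connected.
R1—R3 (13): add — endpoints in different components.
Every non-tree edge has weight strictly greater than the heaviest edge on the tree path between its endpoints, so the MST is unique.

Yes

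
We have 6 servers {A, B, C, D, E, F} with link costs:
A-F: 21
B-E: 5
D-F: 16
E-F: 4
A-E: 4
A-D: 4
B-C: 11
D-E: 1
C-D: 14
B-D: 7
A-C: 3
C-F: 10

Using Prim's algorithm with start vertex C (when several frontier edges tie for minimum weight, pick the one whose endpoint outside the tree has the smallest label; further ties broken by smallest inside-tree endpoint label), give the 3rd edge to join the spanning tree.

D-E

Prim's algorithm from C:
Step 1: cheapest edge leaving the tree is A-C (3); add A.
Step 2: cheapest edge leaving the tree is A-D (4); add D.
Step 3: cheapest edge leaving the tree is D-E (1); add E.
Step 4: cheapest edge leaving the tree is E-F (4); add F.
Step 5: cheapest edge leaving the tree is B-E (5); add B.
The 3rd edge added is D-E.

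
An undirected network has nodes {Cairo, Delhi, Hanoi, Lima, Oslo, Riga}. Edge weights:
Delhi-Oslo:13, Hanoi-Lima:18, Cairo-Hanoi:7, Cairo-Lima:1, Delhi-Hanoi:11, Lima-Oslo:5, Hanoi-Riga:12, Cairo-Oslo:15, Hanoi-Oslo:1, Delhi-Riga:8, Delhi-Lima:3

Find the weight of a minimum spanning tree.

Prim's algorithm from Cairo:
Step 1: frontier [Cairo-Lima 1, Cairo-Hanoi 7, Cairo-Oslo 15] → take Cairo-Lima (1); add Lima.
Step 2: frontier [Cairo-Hanoi 7, Cairo-Oslo 15, Delhi-Lima 3, Lima-Oslo 5, Hanoi-Lima 18] → take Delhi-Lima (3); add Delhi.
Step 3: frontier [Cairo-Hanoi 7, Cairo-Oslo 15, Delhi-Riga 8, Delhi-Hanoi 11, Delhi-Oslo 13, Lima-Oslo 5, Hanoi-Lima 18] → take Lima-Oslo (5); add Oslo.
Step 4: frontier [Cairo-Hanoi 7, Delhi-Riga 8, Delhi-Hanoi 11, Hanoi-Lima 18, Hanoi-Oslo 1] → take Hanoi-Oslo (1); add Hanoi.
Step 5: frontier [Delhi-Riga 8, Hanoi-Riga 12] → take Delhi-Riga (8); add Riga.
MST edges: Cairo-Lima, Delhi-Lima, Lima-Oslo, Hanoi-Oslo, Delhi-Riga; total weight 1+3+5+1+8 = 18.

18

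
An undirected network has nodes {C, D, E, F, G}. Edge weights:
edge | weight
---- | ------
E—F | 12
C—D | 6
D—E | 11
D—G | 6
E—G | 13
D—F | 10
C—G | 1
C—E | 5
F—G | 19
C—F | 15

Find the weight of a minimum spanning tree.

22

Kruskal's algorithm — process edges by increasing weight (ties by edge label):
C—G (1): add — endpoints in different components.
C—E (5): add — endpoints in different components.
C—D (6): add — endpoints in different components.
D—G (6): skip — D and G already connected.
D—F (10): add — endpoints in different components.
MST edges: C—G, C—E, C—D, D—F; total weight 1+5+6+10 = 22.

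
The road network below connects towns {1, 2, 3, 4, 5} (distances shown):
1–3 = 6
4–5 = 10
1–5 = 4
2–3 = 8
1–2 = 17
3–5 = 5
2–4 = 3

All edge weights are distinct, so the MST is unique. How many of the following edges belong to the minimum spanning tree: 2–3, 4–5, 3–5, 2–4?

Kruskal's algorithm — process edges by increasing weight (ties by edge label):
2–4 (3): add. Components now {1} {2,4} {3} {5}
1–5 (4): add. Components now {1,5} {2,4} {3}
3–5 (5): add. Components now {1,3,5} {2,4}
1–3 (6): skip — 1 and 3 already connected.
2–3 (8): add. Components now {1,2,3,4,5}
MST edge set: {2–4, 1–5, 3–5, 2–3}.
Of the listed edges, {2–3, 3–5, 2–4} are in the MST → 3.

3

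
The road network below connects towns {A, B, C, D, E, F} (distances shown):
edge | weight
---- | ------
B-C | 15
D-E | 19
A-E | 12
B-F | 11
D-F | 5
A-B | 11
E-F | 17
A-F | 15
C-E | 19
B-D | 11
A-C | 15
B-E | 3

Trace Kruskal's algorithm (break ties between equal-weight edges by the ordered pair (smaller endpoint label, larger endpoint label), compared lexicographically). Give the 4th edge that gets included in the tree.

Kruskal: consider edges lightest-first.
B-E (3): add. Components now {A} {B,E} {C} {D} {F}
D-F (5): add. Components now {A} {B,E} {C} {D,F}
A-B (11): add. Components now {A,B,E} {C} {D,F}
B-D (11): add. Components now {A,B,D,E,F} {C}
B-F (11): skip — B and F already connected.
A-E (12): skip — A and E already connected.
A-C (15): add. Components now {A,B,C,D,E,F}
The 4th edge added is B-D.

B-D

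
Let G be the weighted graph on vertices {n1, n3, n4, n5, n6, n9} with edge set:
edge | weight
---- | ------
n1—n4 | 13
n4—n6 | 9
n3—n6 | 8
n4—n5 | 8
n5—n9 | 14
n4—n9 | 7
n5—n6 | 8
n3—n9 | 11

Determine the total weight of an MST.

44

Kruskal: consider edges lightest-first.
n4—n9 (7): add. Components now {n5} {n4,n9} {n6} {n3} {n1}
n3—n6 (8): add. Components now {n5} {n4,n9} {n3,n6} {n1}
n4—n5 (8): add. Components now {n4,n5,n9} {n3,n6} {n1}
n5—n6 (8): add. Components now {n3,n4,n5,n6,n9} {n1}
n4—n6 (9): skip — n4 and n6 already connected.
n3—n9 (11): skip — n3 and n9 already connected.
n1—n4 (13): add. Components now {n1,n3,n4,n5,n6,n9}
MST edges: n4—n9, n3—n6, n4—n5, n5—n6, n1—n4; total weight 7+8+8+8+13 = 44.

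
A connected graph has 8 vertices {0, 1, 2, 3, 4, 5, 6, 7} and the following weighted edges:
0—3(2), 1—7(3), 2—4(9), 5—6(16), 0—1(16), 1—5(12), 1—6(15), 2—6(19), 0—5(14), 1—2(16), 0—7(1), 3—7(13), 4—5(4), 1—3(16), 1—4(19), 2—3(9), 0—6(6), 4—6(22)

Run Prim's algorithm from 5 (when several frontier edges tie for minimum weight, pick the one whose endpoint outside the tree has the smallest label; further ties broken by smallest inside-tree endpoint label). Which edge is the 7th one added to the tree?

0-6

Grow the tree from 5 using Prim:
Step 1: cheapest edge leaving the tree is 4—5 (4); add 4.
Step 2: cheapest edge leaving the tree is 2—4 (9); add 2.
Step 3: cheapest edge leaving the tree is 2—3 (9); add 3.
Step 4: cheapest edge leaving the tree is 0—3 (2); add 0.
Step 5: cheapest edge leaving the tree is 0—7 (1); add 7.
Step 6: cheapest edge leaving the tree is 1—7 (3); add 1.
Step 7: cheapest edge leaving the tree is 0—6 (6); add 6.
The 7th edge added is 0—6.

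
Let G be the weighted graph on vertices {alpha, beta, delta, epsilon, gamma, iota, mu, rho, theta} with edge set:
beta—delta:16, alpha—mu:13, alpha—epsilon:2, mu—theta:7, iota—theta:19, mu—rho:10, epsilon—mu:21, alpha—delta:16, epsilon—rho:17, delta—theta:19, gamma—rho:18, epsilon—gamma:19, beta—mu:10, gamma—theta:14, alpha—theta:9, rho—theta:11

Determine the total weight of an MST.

87

Prim's algorithm from gamma:
Step 1: cheapest edge leaving the tree is gamma—theta (14); add theta.
Step 2: cheapest edge leaving the tree is mu—theta (7); add mu.
Step 3: cheapest edge leaving the tree is alpha—theta (9); add alpha.
Step 4: cheapest edge leaving the tree is alpha—epsilon (2); add epsilon.
Step 5: cheapest edge leaving the tree is beta—mu (10); add beta.
Step 6: cheapest edge leaving the tree is mu—rho (10); add rho.
Step 7: cheapest edge leaving the tree is alpha—delta (16); add delta.
Step 8: cheapest edge leaving the tree is iota—theta (19); add iota.
MST edges: gamma—theta, mu—theta, alpha—theta, alpha—epsilon, beta—mu, mu—rho, alpha—delta, iota—theta; total weight 14+7+9+2+10+10+16+19 = 87.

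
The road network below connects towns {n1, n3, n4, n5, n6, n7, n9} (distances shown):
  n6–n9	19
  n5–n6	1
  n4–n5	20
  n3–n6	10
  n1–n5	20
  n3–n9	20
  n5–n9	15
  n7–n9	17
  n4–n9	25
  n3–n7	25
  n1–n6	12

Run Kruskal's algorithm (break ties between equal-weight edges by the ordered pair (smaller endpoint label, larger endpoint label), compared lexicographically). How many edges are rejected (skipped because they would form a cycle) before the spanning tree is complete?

Sort edges by weight, then run Kruskal:
n5–n6 (1): add — endpoints in different components.
n3–n6 (10): add — endpoints in different components.
n1–n6 (12): add — endpoints in different components.
n5–n9 (15): add — endpoints in different components.
n7–n9 (17): add — endpoints in different components.
n6–n9 (19): skip — n9 and n6 already connected.
n1–n5 (20): skip — n1 and n5 already connected.
n3–n9 (20): skip — n9 and n3 already connected.
n4–n5 (20): add — endpoints in different components.
Edges rejected before the tree was complete: 3.

3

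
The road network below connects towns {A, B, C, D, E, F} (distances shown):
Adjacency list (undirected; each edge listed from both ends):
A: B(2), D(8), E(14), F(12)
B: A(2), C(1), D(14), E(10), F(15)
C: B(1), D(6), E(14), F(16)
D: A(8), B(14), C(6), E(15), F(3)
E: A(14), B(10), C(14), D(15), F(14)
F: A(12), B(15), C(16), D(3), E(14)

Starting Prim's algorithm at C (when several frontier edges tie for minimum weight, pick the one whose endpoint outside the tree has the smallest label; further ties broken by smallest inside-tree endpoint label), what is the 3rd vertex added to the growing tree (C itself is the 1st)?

A

Grow the tree from C using Prim:
Step 1: frontier [B—C 1, C—D 6, C—E 14, C—F 16] → take B—C (1); add B.
Step 2: frontier [A—B 2, B—E 10, B—D 14, B—F 15, C—D 6, C—E 14, C—F 16] → take A—B (2); add A.
Step 3: frontier [A—D 8, A—F 12, A—E 14, B—E 10, B—D 14, B—F 15, C—D 6, C—E 14, C—F 16] → take C—D (6); add D.
Step 4: frontier [A—F 12, A—E 14, B—E 10, B—F 15, C—E 14, C—F 16, D—F 3, D—E 15] → take D—F (3); add F.
Step 5: frontier [A—E 14, B—E 10, C—E 14, D—E 15, E—F 14] → take B—E (10); add E.
Vertex order: C, B, A, D, F, E. The 3rd vertex is A.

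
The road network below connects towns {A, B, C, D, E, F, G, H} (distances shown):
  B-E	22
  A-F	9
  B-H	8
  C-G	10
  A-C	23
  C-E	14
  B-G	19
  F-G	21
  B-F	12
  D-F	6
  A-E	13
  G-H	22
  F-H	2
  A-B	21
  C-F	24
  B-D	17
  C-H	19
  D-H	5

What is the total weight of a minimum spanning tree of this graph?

Grow the tree from D using Prim:
Step 1: cheapest edge leaving the tree is D-H (5); add H.
Step 2: cheapest edge leaving the tree is F-H (2); add F.
Step 3: cheapest edge leaving the tree is B-H (8); add B.
Step 4: cheapest edge leaving the tree is A-F (9); add A.
Step 5: cheapest edge leaving the tree is A-E (13); add E.
Step 6: cheapest edge leaving the tree is C-E (14); add C.
Step 7: cheapest edge leaving the tree is C-G (10); add G.
MST edges: D-H, F-H, B-H, A-F, A-E, C-E, C-G; total weight 5+2+8+9+13+14+10 = 61.

61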